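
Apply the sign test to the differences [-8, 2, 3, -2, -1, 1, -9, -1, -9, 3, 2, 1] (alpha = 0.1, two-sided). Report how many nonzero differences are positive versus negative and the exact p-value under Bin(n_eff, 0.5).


Step 1: Discard zero differences. Original n = 12; n_eff = number of nonzero differences = 12.
Nonzero differences (with sign): -8, +2, +3, -2, -1, +1, -9, -1, -9, +3, +2, +1
Step 2: Count signs: positive = 6, negative = 6.
Step 3: Under H0: P(positive) = 0.5, so the number of positives S ~ Bin(12, 0.5).
Step 4: Two-sided exact p-value = sum of Bin(12,0.5) probabilities at or below the observed probability = 1.000000.
Step 5: alpha = 0.1. fail to reject H0.

n_eff = 12, pos = 6, neg = 6, p = 1.000000, fail to reject H0.


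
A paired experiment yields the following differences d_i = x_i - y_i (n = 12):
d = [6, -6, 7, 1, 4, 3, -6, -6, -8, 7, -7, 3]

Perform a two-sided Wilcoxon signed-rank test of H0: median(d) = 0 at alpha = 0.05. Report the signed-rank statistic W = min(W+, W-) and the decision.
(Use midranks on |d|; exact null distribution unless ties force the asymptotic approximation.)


Step 1: Drop any zero differences (none here) and take |d_i|.
|d| = [6, 6, 7, 1, 4, 3, 6, 6, 8, 7, 7, 3]
Step 2: Midrank |d_i| (ties get averaged ranks).
ranks: |6|->6.5, |6|->6.5, |7|->10, |1|->1, |4|->4, |3|->2.5, |6|->6.5, |6|->6.5, |8|->12, |7|->10, |7|->10, |3|->2.5
Step 3: Attach original signs; sum ranks with positive sign and with negative sign.
W+ = 6.5 + 10 + 1 + 4 + 2.5 + 10 + 2.5 = 36.5
W- = 6.5 + 6.5 + 6.5 + 12 + 10 = 41.5
(Check: W+ + W- = 78 should equal n(n+1)/2 = 78.)
Step 4: Test statistic W = min(W+, W-) = 36.5.
Step 5: Ties in |d|, so use the tie-corrected normal approximation.
        E[W] = n(n+1)/4 = 12*13/4 = 39.
        Tie groups: |d|=3 (t=2), |d|=6 (t=4), |d|=7 (t=3); sum(t^3 - t) = 90.
        Var[W] = n(n+1)(2n+1)/24 - sum(t^3-t)/48 = 3900/24 - 90/48 = 160.625.
        z = (W - E[W]) / sqrt(Var[W]) = (36.5 - 39) / 12.6738 = -0.1973.
        Two-sided p = 2*Phi(z) = 0.843626.
Step 6: alpha = 0.05. fail to reject H0.

W+ = 36.5, W- = 41.5, W = min = 36.5, p = 0.843626, fail to reject H0.


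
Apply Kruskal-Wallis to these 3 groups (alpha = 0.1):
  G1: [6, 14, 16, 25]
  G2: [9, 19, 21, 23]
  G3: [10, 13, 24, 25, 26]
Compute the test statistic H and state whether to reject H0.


Step 1: Combine all N = 13 observations and assign midranks.
sorted (value, group, rank): (6,G1,1), (9,G2,2), (10,G3,3), (13,G3,4), (14,G1,5), (16,G1,6), (19,G2,7), (21,G2,8), (23,G2,9), (24,G3,10), (25,G1,11.5), (25,G3,11.5), (26,G3,13)
Step 2: Sum ranks within each group.
R_1 = 23.5 (n_1 = 4)
R_2 = 26 (n_2 = 4)
R_3 = 41.5 (n_3 = 5)
Step 3: H = 12/(N(N+1)) * sum(R_i^2/n_i) - 3(N+1)
     = 12/(13*14) * (23.5^2/4 + 26^2/4 + 41.5^2/5) - 3*14
     = 0.065934 * 651.513 - 42
     = 0.956868.
Step 4: Ties present; correction factor C = 1 - 6/(13^3 - 13) = 0.997253. Corrected H = 0.956868 / 0.997253 = 0.959504.
Step 5: Under H0, H ~ chi^2(2); p-value = 0.618937.
Step 6: alpha = 0.1. fail to reject H0.

H = 0.9595, df = 2, p = 0.618937, fail to reject H0.


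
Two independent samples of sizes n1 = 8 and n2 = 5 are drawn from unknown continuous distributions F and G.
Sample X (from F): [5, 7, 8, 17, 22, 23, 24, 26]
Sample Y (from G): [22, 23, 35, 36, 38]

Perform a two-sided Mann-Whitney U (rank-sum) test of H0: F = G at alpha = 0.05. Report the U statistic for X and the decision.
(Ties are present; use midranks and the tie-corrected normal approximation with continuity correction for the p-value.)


Step 1: Combine and sort all 13 observations; assign midranks.
sorted (value, group): (5,X), (7,X), (8,X), (17,X), (22,X), (22,Y), (23,X), (23,Y), (24,X), (26,X), (35,Y), (36,Y), (38,Y)
ranks: 5->1, 7->2, 8->3, 17->4, 22->5.5, 22->5.5, 23->7.5, 23->7.5, 24->9, 26->10, 35->11, 36->12, 38->13
Step 2: Rank sum for X: R1 = 1 + 2 + 3 + 4 + 5.5 + 7.5 + 9 + 10 = 42.
Step 3: U_X = R1 - n1(n1+1)/2 = 42 - 8*9/2 = 42 - 36 = 6.
       U_Y = n1*n2 - U_X = 40 - 6 = 34.
Step 4: Ties are present, so use the tie-corrected normal approximation (with continuity correction) for the p-value.
Step 5: p-value = 0.047519; compare to alpha = 0.05. reject H0.

U_X = 6, p = 0.047519, reject H0 at alpha = 0.05.


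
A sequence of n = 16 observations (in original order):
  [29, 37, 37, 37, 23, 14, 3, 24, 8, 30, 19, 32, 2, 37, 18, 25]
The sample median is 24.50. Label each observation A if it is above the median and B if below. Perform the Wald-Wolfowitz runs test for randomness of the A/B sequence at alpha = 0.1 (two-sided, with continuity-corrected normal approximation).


Step 1: Compute median = 24.50; label A = above, B = below.
Labels in order: AAAABBBBBABABABA  (n_A = 8, n_B = 8)
Step 2: Count runs R = 9.
Step 3: Under H0 (random ordering), E[R] = 2*n_A*n_B/(n_A+n_B) + 1 = 2*8*8/16 + 1 = 9.0000.
        Var[R] = 2*n_A*n_B*(2*n_A*n_B - n_A - n_B) / ((n_A+n_B)^2 * (n_A+n_B-1)) = 14336/3840 = 3.7333.
        SD[R] = 1.9322.
Step 4: R = E[R], so z = 0 with no continuity correction.
Step 5: Two-sided p-value via normal approximation = 2*(1 - Phi(|z|)) = 1.000000.
Step 6: alpha = 0.1. fail to reject H0.

R = 9, z = 0.0000, p = 1.000000, fail to reject H0.


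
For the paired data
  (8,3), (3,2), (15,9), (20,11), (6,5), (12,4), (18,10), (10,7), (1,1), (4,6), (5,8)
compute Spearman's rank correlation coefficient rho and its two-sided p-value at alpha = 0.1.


Step 1: Rank x and y separately (midranks; no ties here).
rank(x): 8->6, 3->2, 15->9, 20->11, 6->5, 12->8, 18->10, 10->7, 1->1, 4->3, 5->4
rank(y): 3->3, 2->2, 9->9, 11->11, 5->5, 4->4, 10->10, 7->7, 1->1, 6->6, 8->8
Step 2: d_i = R_x(i) - R_y(i); compute d_i^2.
  (6-3)^2=9, (2-2)^2=0, (9-9)^2=0, (11-11)^2=0, (5-5)^2=0, (8-4)^2=16, (10-10)^2=0, (7-7)^2=0, (1-1)^2=0, (3-6)^2=9, (4-8)^2=16
sum(d^2) = 50.
Step 3: rho = 1 - 6*50 / (11*(11^2 - 1)) = 1 - 300/1320 = 0.772727.
Step 4: Under H0, t = rho * sqrt((n-2)/(1-rho^2)) = 3.6522 ~ t(9).
Step 5: Two-sided p-value from the t-distribution with 9 df = 0.005299.
Step 6: alpha = 0.1. reject H0.

rho = 0.7727, p = 0.005299, reject H0 at alpha = 0.1.


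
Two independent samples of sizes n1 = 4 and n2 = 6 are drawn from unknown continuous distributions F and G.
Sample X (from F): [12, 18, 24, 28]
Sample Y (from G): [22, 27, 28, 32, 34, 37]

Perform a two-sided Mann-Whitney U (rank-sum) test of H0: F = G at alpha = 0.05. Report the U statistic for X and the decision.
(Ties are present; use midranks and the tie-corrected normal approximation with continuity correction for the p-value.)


Step 1: Combine and sort all 10 observations; assign midranks.
sorted (value, group): (12,X), (18,X), (22,Y), (24,X), (27,Y), (28,X), (28,Y), (32,Y), (34,Y), (37,Y)
ranks: 12->1, 18->2, 22->3, 24->4, 27->5, 28->6.5, 28->6.5, 32->8, 34->9, 37->10
Step 2: Rank sum for X: R1 = 1 + 2 + 4 + 6.5 = 13.5.
Step 3: U_X = R1 - n1(n1+1)/2 = 13.5 - 4*5/2 = 13.5 - 10 = 3.5.
       U_Y = n1*n2 - U_X = 24 - 3.5 = 20.5.
Step 4: Ties are present, so use the tie-corrected normal approximation (with continuity correction) for the p-value.
Step 5: p-value = 0.087118; compare to alpha = 0.05. fail to reject H0.

U_X = 3.5, p = 0.087118, fail to reject H0 at alpha = 0.05.


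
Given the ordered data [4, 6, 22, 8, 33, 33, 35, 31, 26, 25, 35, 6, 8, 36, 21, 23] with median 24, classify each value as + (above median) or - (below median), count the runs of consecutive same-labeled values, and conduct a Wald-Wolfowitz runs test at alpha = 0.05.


Step 1: Compute median = 24; label A = above, B = below.
Labels in order: BBBBAAAAAAABBABB  (n_A = 8, n_B = 8)
Step 2: Count runs R = 5.
Step 3: Under H0 (random ordering), E[R] = 2*n_A*n_B/(n_A+n_B) + 1 = 2*8*8/16 + 1 = 9.0000.
        Var[R] = 2*n_A*n_B*(2*n_A*n_B - n_A - n_B) / ((n_A+n_B)^2 * (n_A+n_B-1)) = 14336/3840 = 3.7333.
        SD[R] = 1.9322.
Step 4: Continuity-corrected z = (R + 0.5 - E[R]) / SD[R] = (5 + 0.5 - 9.0000) / 1.9322 = -1.8114.
Step 5: Two-sided p-value via normal approximation = 2*(1 - Phi(|z|)) = 0.070076.
Step 6: alpha = 0.05. fail to reject H0.

R = 5, z = -1.8114, p = 0.070076, fail to reject H0.


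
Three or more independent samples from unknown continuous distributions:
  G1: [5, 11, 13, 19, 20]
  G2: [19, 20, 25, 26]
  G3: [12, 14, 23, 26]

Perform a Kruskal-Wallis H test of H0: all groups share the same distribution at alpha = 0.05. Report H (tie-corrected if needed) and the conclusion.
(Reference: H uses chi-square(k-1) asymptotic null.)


Step 1: Combine all N = 13 observations and assign midranks.
sorted (value, group, rank): (5,G1,1), (11,G1,2), (12,G3,3), (13,G1,4), (14,G3,5), (19,G1,6.5), (19,G2,6.5), (20,G1,8.5), (20,G2,8.5), (23,G3,10), (25,G2,11), (26,G2,12.5), (26,G3,12.5)
Step 2: Sum ranks within each group.
R_1 = 22 (n_1 = 5)
R_2 = 38.5 (n_2 = 4)
R_3 = 30.5 (n_3 = 4)
Step 3: H = 12/(N(N+1)) * sum(R_i^2/n_i) - 3(N+1)
     = 12/(13*14) * (22^2/5 + 38.5^2/4 + 30.5^2/4) - 3*14
     = 0.065934 * 699.925 - 42
     = 4.148901.
Step 4: Ties present; correction factor C = 1 - 18/(13^3 - 13) = 0.991758. Corrected H = 4.148901 / 0.991758 = 4.183380.
Step 5: Under H0, H ~ chi^2(2); p-value = 0.123478.
Step 6: alpha = 0.05. fail to reject H0.

H = 4.1834, df = 2, p = 0.123478, fail to reject H0.


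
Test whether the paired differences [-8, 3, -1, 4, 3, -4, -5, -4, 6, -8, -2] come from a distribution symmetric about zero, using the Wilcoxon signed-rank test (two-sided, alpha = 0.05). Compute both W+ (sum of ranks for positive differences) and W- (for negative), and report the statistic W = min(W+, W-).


Step 1: Drop any zero differences (none here) and take |d_i|.
|d| = [8, 3, 1, 4, 3, 4, 5, 4, 6, 8, 2]
Step 2: Midrank |d_i| (ties get averaged ranks).
ranks: |8|->10.5, |3|->3.5, |1|->1, |4|->6, |3|->3.5, |4|->6, |5|->8, |4|->6, |6|->9, |8|->10.5, |2|->2
Step 3: Attach original signs; sum ranks with positive sign and with negative sign.
W+ = 3.5 + 6 + 3.5 + 9 = 22
W- = 10.5 + 1 + 6 + 8 + 6 + 10.5 + 2 = 44
(Check: W+ + W- = 66 should equal n(n+1)/2 = 66.)
Step 4: Test statistic W = min(W+, W-) = 22.
Step 5: Ties in |d|, so use the tie-corrected normal approximation.
        E[W] = n(n+1)/4 = 11*12/4 = 33.
        Tie groups: |d|=3 (t=2), |d|=4 (t=3), |d|=8 (t=2); sum(t^3 - t) = 36.
        Var[W] = n(n+1)(2n+1)/24 - sum(t^3-t)/48 = 3036/24 - 36/48 = 125.75.
        z = (W - E[W]) / sqrt(Var[W]) = (22 - 33) / 11.2138 = -0.9809.
        Two-sided p = 2*Phi(z) = 0.326627.
Step 6: alpha = 0.05. fail to reject H0.

W+ = 22, W- = 44, W = min = 22, p = 0.326627, fail to reject H0.


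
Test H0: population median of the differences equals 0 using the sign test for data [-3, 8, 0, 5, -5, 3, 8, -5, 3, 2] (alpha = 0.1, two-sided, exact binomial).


Step 1: Discard zero differences. Original n = 10; n_eff = number of nonzero differences = 9.
Nonzero differences (with sign): -3, +8, +5, -5, +3, +8, -5, +3, +2
Step 2: Count signs: positive = 6, negative = 3.
Step 3: Under H0: P(positive) = 0.5, so the number of positives S ~ Bin(9, 0.5).
Step 4: Two-sided exact p-value = sum of Bin(9,0.5) probabilities at or below the observed probability = 0.507812.
Step 5: alpha = 0.1. fail to reject H0.

n_eff = 9, pos = 6, neg = 3, p = 0.507812, fail to reject H0.


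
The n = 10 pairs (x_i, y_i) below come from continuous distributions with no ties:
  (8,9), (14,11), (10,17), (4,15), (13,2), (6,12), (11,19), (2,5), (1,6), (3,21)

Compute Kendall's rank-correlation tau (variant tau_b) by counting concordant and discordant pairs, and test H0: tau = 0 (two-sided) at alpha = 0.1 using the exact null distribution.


Step 1: Enumerate the 45 unordered pairs (i,j) with i<j and classify each by sign(x_j-x_i) * sign(y_j-y_i).
  (1,2):dx=+6,dy=+2->C; (1,3):dx=+2,dy=+8->C; (1,4):dx=-4,dy=+6->D; (1,5):dx=+5,dy=-7->D
  (1,6):dx=-2,dy=+3->D; (1,7):dx=+3,dy=+10->C; (1,8):dx=-6,dy=-4->C; (1,9):dx=-7,dy=-3->C
  (1,10):dx=-5,dy=+12->D; (2,3):dx=-4,dy=+6->D; (2,4):dx=-10,dy=+4->D; (2,5):dx=-1,dy=-9->C
  (2,6):dx=-8,dy=+1->D; (2,7):dx=-3,dy=+8->D; (2,8):dx=-12,dy=-6->C; (2,9):dx=-13,dy=-5->C
  (2,10):dx=-11,dy=+10->D; (3,4):dx=-6,dy=-2->C; (3,5):dx=+3,dy=-15->D; (3,6):dx=-4,dy=-5->C
  (3,7):dx=+1,dy=+2->C; (3,8):dx=-8,dy=-12->C; (3,9):dx=-9,dy=-11->C; (3,10):dx=-7,dy=+4->D
  (4,5):dx=+9,dy=-13->D; (4,6):dx=+2,dy=-3->D; (4,7):dx=+7,dy=+4->C; (4,8):dx=-2,dy=-10->C
  (4,9):dx=-3,dy=-9->C; (4,10):dx=-1,dy=+6->D; (5,6):dx=-7,dy=+10->D; (5,7):dx=-2,dy=+17->D
  (5,8):dx=-11,dy=+3->D; (5,9):dx=-12,dy=+4->D; (5,10):dx=-10,dy=+19->D; (6,7):dx=+5,dy=+7->C
  (6,8):dx=-4,dy=-7->C; (6,9):dx=-5,dy=-6->C; (6,10):dx=-3,dy=+9->D; (7,8):dx=-9,dy=-14->C
  (7,9):dx=-10,dy=-13->C; (7,10):dx=-8,dy=+2->D; (8,9):dx=-1,dy=+1->D; (8,10):dx=+1,dy=+16->C
  (9,10):dx=+2,dy=+15->C
Step 2: C = 23, D = 22, total pairs = 45.
Step 3: tau = (C - D)/(n(n-1)/2) = (23 - 22)/45 = 0.022222.
Step 4: Exact two-sided p-value (enumerate n! = 3628800 permutations of y under H0): p = 1.000000.
Step 5: alpha = 0.1. fail to reject H0.

tau_b = 0.0222 (C=23, D=22), p = 1.000000, fail to reject H0.


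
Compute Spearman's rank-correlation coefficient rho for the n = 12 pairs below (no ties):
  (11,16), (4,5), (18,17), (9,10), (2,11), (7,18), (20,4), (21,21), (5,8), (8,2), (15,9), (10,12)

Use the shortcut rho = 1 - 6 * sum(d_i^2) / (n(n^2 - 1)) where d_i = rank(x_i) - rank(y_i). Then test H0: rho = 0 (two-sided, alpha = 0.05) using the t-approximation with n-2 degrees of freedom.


Step 1: Rank x and y separately (midranks; no ties here).
rank(x): 11->8, 4->2, 18->10, 9->6, 2->1, 7->4, 20->11, 21->12, 5->3, 8->5, 15->9, 10->7
rank(y): 16->9, 5->3, 17->10, 10->6, 11->7, 18->11, 4->2, 21->12, 8->4, 2->1, 9->5, 12->8
Step 2: d_i = R_x(i) - R_y(i); compute d_i^2.
  (8-9)^2=1, (2-3)^2=1, (10-10)^2=0, (6-6)^2=0, (1-7)^2=36, (4-11)^2=49, (11-2)^2=81, (12-12)^2=0, (3-4)^2=1, (5-1)^2=16, (9-5)^2=16, (7-8)^2=1
sum(d^2) = 202.
Step 3: rho = 1 - 6*202 / (12*(12^2 - 1)) = 1 - 1212/1716 = 0.293706.
Step 4: Under H0, t = rho * sqrt((n-2)/(1-rho^2)) = 0.9716 ~ t(10).
Step 5: Two-sided p-value from the t-distribution with 10 df = 0.354148.
Step 6: alpha = 0.05. fail to reject H0.

rho = 0.2937, p = 0.354148, fail to reject H0 at alpha = 0.05.


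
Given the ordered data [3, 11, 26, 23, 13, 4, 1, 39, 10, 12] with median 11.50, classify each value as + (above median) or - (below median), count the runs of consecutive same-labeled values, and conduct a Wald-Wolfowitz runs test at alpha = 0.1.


Step 1: Compute median = 11.50; label A = above, B = below.
Labels in order: BBAAABBABA  (n_A = 5, n_B = 5)
Step 2: Count runs R = 6.
Step 3: Under H0 (random ordering), E[R] = 2*n_A*n_B/(n_A+n_B) + 1 = 2*5*5/10 + 1 = 6.0000.
        Var[R] = 2*n_A*n_B*(2*n_A*n_B - n_A - n_B) / ((n_A+n_B)^2 * (n_A+n_B-1)) = 2000/900 = 2.2222.
        SD[R] = 1.4907.
Step 4: R = E[R], so z = 0 with no continuity correction.
Step 5: Two-sided p-value via normal approximation = 2*(1 - Phi(|z|)) = 1.000000.
Step 6: alpha = 0.1. fail to reject H0.

R = 6, z = 0.0000, p = 1.000000, fail to reject H0.


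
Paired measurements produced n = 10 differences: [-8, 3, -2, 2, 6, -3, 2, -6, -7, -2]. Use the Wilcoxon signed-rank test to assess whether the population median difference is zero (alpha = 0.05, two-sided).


Step 1: Drop any zero differences (none here) and take |d_i|.
|d| = [8, 3, 2, 2, 6, 3, 2, 6, 7, 2]
Step 2: Midrank |d_i| (ties get averaged ranks).
ranks: |8|->10, |3|->5.5, |2|->2.5, |2|->2.5, |6|->7.5, |3|->5.5, |2|->2.5, |6|->7.5, |7|->9, |2|->2.5
Step 3: Attach original signs; sum ranks with positive sign and with negative sign.
W+ = 5.5 + 2.5 + 7.5 + 2.5 = 18
W- = 10 + 2.5 + 5.5 + 7.5 + 9 + 2.5 = 37
(Check: W+ + W- = 55 should equal n(n+1)/2 = 55.)
Step 4: Test statistic W = min(W+, W-) = 18.
Step 5: Ties in |d|, so use the tie-corrected normal approximation.
        E[W] = n(n+1)/4 = 10*11/4 = 27.5.
        Tie groups: |d|=2 (t=4), |d|=3 (t=2), |d|=6 (t=2); sum(t^3 - t) = 72.
        Var[W] = n(n+1)(2n+1)/24 - sum(t^3-t)/48 = 2310/24 - 72/48 = 94.75.
        z = (W - E[W]) / sqrt(Var[W]) = (18 - 27.5) / 9.7340 = -0.9760.
        Two-sided p = 2*Phi(z) = 0.329082.
Step 6: alpha = 0.05. fail to reject H0.

W+ = 18, W- = 37, W = min = 18, p = 0.329082, fail to reject H0.


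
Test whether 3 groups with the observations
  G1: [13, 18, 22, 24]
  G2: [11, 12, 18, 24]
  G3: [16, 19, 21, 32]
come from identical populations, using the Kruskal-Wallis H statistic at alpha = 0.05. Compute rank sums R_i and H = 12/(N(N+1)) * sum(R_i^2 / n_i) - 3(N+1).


Step 1: Combine all N = 12 observations and assign midranks.
sorted (value, group, rank): (11,G2,1), (12,G2,2), (13,G1,3), (16,G3,4), (18,G1,5.5), (18,G2,5.5), (19,G3,7), (21,G3,8), (22,G1,9), (24,G1,10.5), (24,G2,10.5), (32,G3,12)
Step 2: Sum ranks within each group.
R_1 = 28 (n_1 = 4)
R_2 = 19 (n_2 = 4)
R_3 = 31 (n_3 = 4)
Step 3: H = 12/(N(N+1)) * sum(R_i^2/n_i) - 3(N+1)
     = 12/(12*13) * (28^2/4 + 19^2/4 + 31^2/4) - 3*13
     = 0.076923 * 526.5 - 39
     = 1.500000.
Step 4: Ties present; correction factor C = 1 - 12/(12^3 - 12) = 0.993007. Corrected H = 1.500000 / 0.993007 = 1.510563.
Step 5: Under H0, H ~ chi^2(2); p-value = 0.469878.
Step 6: alpha = 0.05. fail to reject H0.

H = 1.5106, df = 2, p = 0.469878, fail to reject H0.


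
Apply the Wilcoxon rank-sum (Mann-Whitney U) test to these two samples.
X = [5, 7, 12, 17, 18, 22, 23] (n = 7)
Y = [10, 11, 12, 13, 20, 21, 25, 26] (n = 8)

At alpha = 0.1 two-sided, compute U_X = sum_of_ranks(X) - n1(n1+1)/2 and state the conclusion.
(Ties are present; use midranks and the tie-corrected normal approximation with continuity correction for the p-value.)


Step 1: Combine and sort all 15 observations; assign midranks.
sorted (value, group): (5,X), (7,X), (10,Y), (11,Y), (12,X), (12,Y), (13,Y), (17,X), (18,X), (20,Y), (21,Y), (22,X), (23,X), (25,Y), (26,Y)
ranks: 5->1, 7->2, 10->3, 11->4, 12->5.5, 12->5.5, 13->7, 17->8, 18->9, 20->10, 21->11, 22->12, 23->13, 25->14, 26->15
Step 2: Rank sum for X: R1 = 1 + 2 + 5.5 + 8 + 9 + 12 + 13 = 50.5.
Step 3: U_X = R1 - n1(n1+1)/2 = 50.5 - 7*8/2 = 50.5 - 28 = 22.5.
       U_Y = n1*n2 - U_X = 56 - 22.5 = 33.5.
Step 4: Ties are present, so use the tie-corrected normal approximation (with continuity correction) for the p-value.
Step 5: p-value = 0.562485; compare to alpha = 0.1. fail to reject H0.

U_X = 22.5, p = 0.562485, fail to reject H0 at alpha = 0.1.


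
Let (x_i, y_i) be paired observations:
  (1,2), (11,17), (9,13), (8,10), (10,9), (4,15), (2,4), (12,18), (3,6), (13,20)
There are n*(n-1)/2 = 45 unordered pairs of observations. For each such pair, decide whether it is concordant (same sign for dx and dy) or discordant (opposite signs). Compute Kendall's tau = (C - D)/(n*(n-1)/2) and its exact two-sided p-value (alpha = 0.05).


Step 1: Enumerate the 45 unordered pairs (i,j) with i<j and classify each by sign(x_j-x_i) * sign(y_j-y_i).
  (1,2):dx=+10,dy=+15->C; (1,3):dx=+8,dy=+11->C; (1,4):dx=+7,dy=+8->C; (1,5):dx=+9,dy=+7->C
  (1,6):dx=+3,dy=+13->C; (1,7):dx=+1,dy=+2->C; (1,8):dx=+11,dy=+16->C; (1,9):dx=+2,dy=+4->C
  (1,10):dx=+12,dy=+18->C; (2,3):dx=-2,dy=-4->C; (2,4):dx=-3,dy=-7->C; (2,5):dx=-1,dy=-8->C
  (2,6):dx=-7,dy=-2->C; (2,7):dx=-9,dy=-13->C; (2,8):dx=+1,dy=+1->C; (2,9):dx=-8,dy=-11->C
  (2,10):dx=+2,dy=+3->C; (3,4):dx=-1,dy=-3->C; (3,5):dx=+1,dy=-4->D; (3,6):dx=-5,dy=+2->D
  (3,7):dx=-7,dy=-9->C; (3,8):dx=+3,dy=+5->C; (3,9):dx=-6,dy=-7->C; (3,10):dx=+4,dy=+7->C
  (4,5):dx=+2,dy=-1->D; (4,6):dx=-4,dy=+5->D; (4,7):dx=-6,dy=-6->C; (4,8):dx=+4,dy=+8->C
  (4,9):dx=-5,dy=-4->C; (4,10):dx=+5,dy=+10->C; (5,6):dx=-6,dy=+6->D; (5,7):dx=-8,dy=-5->C
  (5,8):dx=+2,dy=+9->C; (5,9):dx=-7,dy=-3->C; (5,10):dx=+3,dy=+11->C; (6,7):dx=-2,dy=-11->C
  (6,8):dx=+8,dy=+3->C; (6,9):dx=-1,dy=-9->C; (6,10):dx=+9,dy=+5->C; (7,8):dx=+10,dy=+14->C
  (7,9):dx=+1,dy=+2->C; (7,10):dx=+11,dy=+16->C; (8,9):dx=-9,dy=-12->C; (8,10):dx=+1,dy=+2->C
  (9,10):dx=+10,dy=+14->C
Step 2: C = 40, D = 5, total pairs = 45.
Step 3: tau = (C - D)/(n(n-1)/2) = (40 - 5)/45 = 0.777778.
Step 4: Exact two-sided p-value (enumerate n! = 3628800 permutations of y under H0): p = 0.000946.
Step 5: alpha = 0.05. reject H0.

tau_b = 0.7778 (C=40, D=5), p = 0.000946, reject H0.


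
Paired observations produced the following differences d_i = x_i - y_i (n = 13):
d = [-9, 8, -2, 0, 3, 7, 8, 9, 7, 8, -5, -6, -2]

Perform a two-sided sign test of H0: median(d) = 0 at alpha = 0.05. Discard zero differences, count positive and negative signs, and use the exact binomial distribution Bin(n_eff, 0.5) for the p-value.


Step 1: Discard zero differences. Original n = 13; n_eff = number of nonzero differences = 12.
Nonzero differences (with sign): -9, +8, -2, +3, +7, +8, +9, +7, +8, -5, -6, -2
Step 2: Count signs: positive = 7, negative = 5.
Step 3: Under H0: P(positive) = 0.5, so the number of positives S ~ Bin(12, 0.5).
Step 4: Two-sided exact p-value = sum of Bin(12,0.5) probabilities at or below the observed probability = 0.774414.
Step 5: alpha = 0.05. fail to reject H0.

n_eff = 12, pos = 7, neg = 5, p = 0.774414, fail to reject H0.


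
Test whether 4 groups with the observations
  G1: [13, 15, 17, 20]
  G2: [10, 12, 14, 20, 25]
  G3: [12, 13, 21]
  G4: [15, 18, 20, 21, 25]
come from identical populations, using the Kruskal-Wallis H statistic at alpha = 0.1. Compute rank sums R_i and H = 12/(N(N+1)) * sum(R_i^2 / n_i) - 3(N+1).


Step 1: Combine all N = 17 observations and assign midranks.
sorted (value, group, rank): (10,G2,1), (12,G2,2.5), (12,G3,2.5), (13,G1,4.5), (13,G3,4.5), (14,G2,6), (15,G1,7.5), (15,G4,7.5), (17,G1,9), (18,G4,10), (20,G1,12), (20,G2,12), (20,G4,12), (21,G3,14.5), (21,G4,14.5), (25,G2,16.5), (25,G4,16.5)
Step 2: Sum ranks within each group.
R_1 = 33 (n_1 = 4)
R_2 = 38 (n_2 = 5)
R_3 = 21.5 (n_3 = 3)
R_4 = 60.5 (n_4 = 5)
Step 3: H = 12/(N(N+1)) * sum(R_i^2/n_i) - 3(N+1)
     = 12/(17*18) * (33^2/4 + 38^2/5 + 21.5^2/3 + 60.5^2/5) - 3*18
     = 0.039216 * 1447.18 - 54
     = 2.752288.
Step 4: Ties present; correction factor C = 1 - 54/(17^3 - 17) = 0.988971. Corrected H = 2.752288 / 0.988971 = 2.782982.
Step 5: Under H0, H ~ chi^2(3); p-value = 0.426309.
Step 6: alpha = 0.1. fail to reject H0.

H = 2.7830, df = 3, p = 0.426309, fail to reject H0.


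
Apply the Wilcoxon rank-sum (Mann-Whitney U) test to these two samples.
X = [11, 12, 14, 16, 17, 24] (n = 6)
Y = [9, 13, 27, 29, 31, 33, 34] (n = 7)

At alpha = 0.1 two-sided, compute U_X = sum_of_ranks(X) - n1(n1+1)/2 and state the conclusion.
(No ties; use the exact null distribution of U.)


Step 1: Combine and sort all 13 observations; assign midranks.
sorted (value, group): (9,Y), (11,X), (12,X), (13,Y), (14,X), (16,X), (17,X), (24,X), (27,Y), (29,Y), (31,Y), (33,Y), (34,Y)
ranks: 9->1, 11->2, 12->3, 13->4, 14->5, 16->6, 17->7, 24->8, 27->9, 29->10, 31->11, 33->12, 34->13
Step 2: Rank sum for X: R1 = 2 + 3 + 5 + 6 + 7 + 8 = 31.
Step 3: U_X = R1 - n1(n1+1)/2 = 31 - 6*7/2 = 31 - 21 = 10.
       U_Y = n1*n2 - U_X = 42 - 10 = 32.
Step 4: No ties, so the exact null distribution of U (based on enumerating the C(13,6) = 1716 equally likely rank assignments) gives the two-sided p-value.
Step 5: p-value = 0.137529; compare to alpha = 0.1. fail to reject H0.

U_X = 10, p = 0.137529, fail to reject H0 at alpha = 0.1.


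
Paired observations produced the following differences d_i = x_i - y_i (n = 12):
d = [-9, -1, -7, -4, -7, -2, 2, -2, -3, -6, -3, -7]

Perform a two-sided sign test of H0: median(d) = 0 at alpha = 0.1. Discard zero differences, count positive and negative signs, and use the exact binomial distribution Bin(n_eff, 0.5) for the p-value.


Step 1: Discard zero differences. Original n = 12; n_eff = number of nonzero differences = 12.
Nonzero differences (with sign): -9, -1, -7, -4, -7, -2, +2, -2, -3, -6, -3, -7
Step 2: Count signs: positive = 1, negative = 11.
Step 3: Under H0: P(positive) = 0.5, so the number of positives S ~ Bin(12, 0.5).
Step 4: Two-sided exact p-value = sum of Bin(12,0.5) probabilities at or below the observed probability = 0.006348.
Step 5: alpha = 0.1. reject H0.

n_eff = 12, pos = 1, neg = 11, p = 0.006348, reject H0.


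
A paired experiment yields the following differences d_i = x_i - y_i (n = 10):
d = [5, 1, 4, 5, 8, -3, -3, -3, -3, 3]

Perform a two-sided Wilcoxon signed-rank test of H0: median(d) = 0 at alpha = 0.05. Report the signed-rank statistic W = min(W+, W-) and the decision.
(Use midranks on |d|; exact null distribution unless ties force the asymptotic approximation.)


Step 1: Drop any zero differences (none here) and take |d_i|.
|d| = [5, 1, 4, 5, 8, 3, 3, 3, 3, 3]
Step 2: Midrank |d_i| (ties get averaged ranks).
ranks: |5|->8.5, |1|->1, |4|->7, |5|->8.5, |8|->10, |3|->4, |3|->4, |3|->4, |3|->4, |3|->4
Step 3: Attach original signs; sum ranks with positive sign and with negative sign.
W+ = 8.5 + 1 + 7 + 8.5 + 10 + 4 = 39
W- = 4 + 4 + 4 + 4 = 16
(Check: W+ + W- = 55 should equal n(n+1)/2 = 55.)
Step 4: Test statistic W = min(W+, W-) = 16.
Step 5: Ties in |d|, so use the tie-corrected normal approximation.
        E[W] = n(n+1)/4 = 10*11/4 = 27.5.
        Tie groups: |d|=3 (t=5), |d|=5 (t=2); sum(t^3 - t) = 126.
        Var[W] = n(n+1)(2n+1)/24 - sum(t^3-t)/48 = 2310/24 - 126/48 = 93.625.
        z = (W - E[W]) / sqrt(Var[W]) = (16 - 27.5) / 9.6760 = -1.1885.
        Two-sided p = 2*Phi(z) = 0.234634.
Step 6: alpha = 0.05. fail to reject H0.

W+ = 39, W- = 16, W = min = 16, p = 0.234634, fail to reject H0.


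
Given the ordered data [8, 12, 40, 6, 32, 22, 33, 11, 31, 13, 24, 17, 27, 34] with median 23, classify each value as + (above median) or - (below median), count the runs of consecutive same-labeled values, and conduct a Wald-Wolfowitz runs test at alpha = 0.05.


Step 1: Compute median = 23; label A = above, B = below.
Labels in order: BBABABABABABAA  (n_A = 7, n_B = 7)
Step 2: Count runs R = 12.
Step 3: Under H0 (random ordering), E[R] = 2*n_A*n_B/(n_A+n_B) + 1 = 2*7*7/14 + 1 = 8.0000.
        Var[R] = 2*n_A*n_B*(2*n_A*n_B - n_A - n_B) / ((n_A+n_B)^2 * (n_A+n_B-1)) = 8232/2548 = 3.2308.
        SD[R] = 1.7974.
Step 4: Continuity-corrected z = (R - 0.5 - E[R]) / SD[R] = (12 - 0.5 - 8.0000) / 1.7974 = 1.9472.
Step 5: Two-sided p-value via normal approximation = 2*(1 - Phi(|z|)) = 0.051508.
Step 6: alpha = 0.05. fail to reject H0.

R = 12, z = 1.9472, p = 0.051508, fail to reject H0.


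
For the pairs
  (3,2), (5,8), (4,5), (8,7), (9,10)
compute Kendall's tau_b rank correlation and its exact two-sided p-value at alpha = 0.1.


Step 1: Enumerate the 10 unordered pairs (i,j) with i<j and classify each by sign(x_j-x_i) * sign(y_j-y_i).
  (1,2):dx=+2,dy=+6->C; (1,3):dx=+1,dy=+3->C; (1,4):dx=+5,dy=+5->C; (1,5):dx=+6,dy=+8->C
  (2,3):dx=-1,dy=-3->C; (2,4):dx=+3,dy=-1->D; (2,5):dx=+4,dy=+2->C; (3,4):dx=+4,dy=+2->C
  (3,5):dx=+5,dy=+5->C; (4,5):dx=+1,dy=+3->C
Step 2: C = 9, D = 1, total pairs = 10.
Step 3: tau = (C - D)/(n(n-1)/2) = (9 - 1)/10 = 0.800000.
Step 4: Exact two-sided p-value (enumerate n! = 120 permutations of y under H0): p = 0.083333.
Step 5: alpha = 0.1. reject H0.

tau_b = 0.8000 (C=9, D=1), p = 0.083333, reject H0.


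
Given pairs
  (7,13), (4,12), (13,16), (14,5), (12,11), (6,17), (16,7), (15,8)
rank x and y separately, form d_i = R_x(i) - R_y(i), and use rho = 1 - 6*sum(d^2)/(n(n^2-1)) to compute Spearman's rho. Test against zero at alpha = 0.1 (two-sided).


Step 1: Rank x and y separately (midranks; no ties here).
rank(x): 7->3, 4->1, 13->5, 14->6, 12->4, 6->2, 16->8, 15->7
rank(y): 13->6, 12->5, 16->7, 5->1, 11->4, 17->8, 7->2, 8->3
Step 2: d_i = R_x(i) - R_y(i); compute d_i^2.
  (3-6)^2=9, (1-5)^2=16, (5-7)^2=4, (6-1)^2=25, (4-4)^2=0, (2-8)^2=36, (8-2)^2=36, (7-3)^2=16
sum(d^2) = 142.
Step 3: rho = 1 - 6*142 / (8*(8^2 - 1)) = 1 - 852/504 = -0.690476.
Step 4: Under H0, t = rho * sqrt((n-2)/(1-rho^2)) = -2.3382 ~ t(6).
Step 5: Two-sided p-value from the t-distribution with 6 df = 0.057990.
Step 6: alpha = 0.1. reject H0.

rho = -0.6905, p = 0.057990, reject H0 at alpha = 0.1.


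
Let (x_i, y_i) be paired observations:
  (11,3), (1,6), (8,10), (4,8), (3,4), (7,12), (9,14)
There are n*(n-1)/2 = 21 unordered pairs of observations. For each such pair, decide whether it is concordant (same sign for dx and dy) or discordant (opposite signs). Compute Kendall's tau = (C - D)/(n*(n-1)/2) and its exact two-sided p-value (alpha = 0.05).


Step 1: Enumerate the 21 unordered pairs (i,j) with i<j and classify each by sign(x_j-x_i) * sign(y_j-y_i).
  (1,2):dx=-10,dy=+3->D; (1,3):dx=-3,dy=+7->D; (1,4):dx=-7,dy=+5->D; (1,5):dx=-8,dy=+1->D
  (1,6):dx=-4,dy=+9->D; (1,7):dx=-2,dy=+11->D; (2,3):dx=+7,dy=+4->C; (2,4):dx=+3,dy=+2->C
  (2,5):dx=+2,dy=-2->D; (2,6):dx=+6,dy=+6->C; (2,7):dx=+8,dy=+8->C; (3,4):dx=-4,dy=-2->C
  (3,5):dx=-5,dy=-6->C; (3,6):dx=-1,dy=+2->D; (3,7):dx=+1,dy=+4->C; (4,5):dx=-1,dy=-4->C
  (4,6):dx=+3,dy=+4->C; (4,7):dx=+5,dy=+6->C; (5,6):dx=+4,dy=+8->C; (5,7):dx=+6,dy=+10->C
  (6,7):dx=+2,dy=+2->C
Step 2: C = 13, D = 8, total pairs = 21.
Step 3: tau = (C - D)/(n(n-1)/2) = (13 - 8)/21 = 0.238095.
Step 4: Exact two-sided p-value (enumerate n! = 5040 permutations of y under H0): p = 0.561905.
Step 5: alpha = 0.05. fail to reject H0.

tau_b = 0.2381 (C=13, D=8), p = 0.561905, fail to reject H0.


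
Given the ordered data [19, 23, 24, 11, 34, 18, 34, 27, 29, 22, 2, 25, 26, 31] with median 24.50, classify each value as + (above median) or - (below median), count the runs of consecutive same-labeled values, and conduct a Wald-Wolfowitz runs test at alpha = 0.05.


Step 1: Compute median = 24.50; label A = above, B = below.
Labels in order: BBBBABAAABBAAA  (n_A = 7, n_B = 7)
Step 2: Count runs R = 6.
Step 3: Under H0 (random ordering), E[R] = 2*n_A*n_B/(n_A+n_B) + 1 = 2*7*7/14 + 1 = 8.0000.
        Var[R] = 2*n_A*n_B*(2*n_A*n_B - n_A - n_B) / ((n_A+n_B)^2 * (n_A+n_B-1)) = 8232/2548 = 3.2308.
        SD[R] = 1.7974.
Step 4: Continuity-corrected z = (R + 0.5 - E[R]) / SD[R] = (6 + 0.5 - 8.0000) / 1.7974 = -0.8345.
Step 5: Two-sided p-value via normal approximation = 2*(1 - Phi(|z|)) = 0.403986.
Step 6: alpha = 0.05. fail to reject H0.

R = 6, z = -0.8345, p = 0.403986, fail to reject H0.


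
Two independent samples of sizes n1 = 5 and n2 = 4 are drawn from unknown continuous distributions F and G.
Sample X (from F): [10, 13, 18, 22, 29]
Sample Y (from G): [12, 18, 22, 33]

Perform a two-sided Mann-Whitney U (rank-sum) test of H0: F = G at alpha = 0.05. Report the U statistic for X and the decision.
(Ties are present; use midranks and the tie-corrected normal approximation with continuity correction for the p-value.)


Step 1: Combine and sort all 9 observations; assign midranks.
sorted (value, group): (10,X), (12,Y), (13,X), (18,X), (18,Y), (22,X), (22,Y), (29,X), (33,Y)
ranks: 10->1, 12->2, 13->3, 18->4.5, 18->4.5, 22->6.5, 22->6.5, 29->8, 33->9
Step 2: Rank sum for X: R1 = 1 + 3 + 4.5 + 6.5 + 8 = 23.
Step 3: U_X = R1 - n1(n1+1)/2 = 23 - 5*6/2 = 23 - 15 = 8.
       U_Y = n1*n2 - U_X = 20 - 8 = 12.
Step 4: Ties are present, so use the tie-corrected normal approximation (with continuity correction) for the p-value.
Step 5: p-value = 0.710992; compare to alpha = 0.05. fail to reject H0.

U_X = 8, p = 0.710992, fail to reject H0 at alpha = 0.05.


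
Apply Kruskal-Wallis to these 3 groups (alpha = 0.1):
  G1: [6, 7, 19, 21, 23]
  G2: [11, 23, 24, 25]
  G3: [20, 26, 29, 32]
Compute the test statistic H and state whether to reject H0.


Step 1: Combine all N = 13 observations and assign midranks.
sorted (value, group, rank): (6,G1,1), (7,G1,2), (11,G2,3), (19,G1,4), (20,G3,5), (21,G1,6), (23,G1,7.5), (23,G2,7.5), (24,G2,9), (25,G2,10), (26,G3,11), (29,G3,12), (32,G3,13)
Step 2: Sum ranks within each group.
R_1 = 20.5 (n_1 = 5)
R_2 = 29.5 (n_2 = 4)
R_3 = 41 (n_3 = 4)
Step 3: H = 12/(N(N+1)) * sum(R_i^2/n_i) - 3(N+1)
     = 12/(13*14) * (20.5^2/5 + 29.5^2/4 + 41^2/4) - 3*14
     = 0.065934 * 721.862 - 42
     = 5.595330.
Step 4: Ties present; correction factor C = 1 - 6/(13^3 - 13) = 0.997253. Corrected H = 5.595330 / 0.997253 = 5.610744.
Step 5: Under H0, H ~ chi^2(2); p-value = 0.060484.
Step 6: alpha = 0.1. reject H0.

H = 5.6107, df = 2, p = 0.060484, reject H0.


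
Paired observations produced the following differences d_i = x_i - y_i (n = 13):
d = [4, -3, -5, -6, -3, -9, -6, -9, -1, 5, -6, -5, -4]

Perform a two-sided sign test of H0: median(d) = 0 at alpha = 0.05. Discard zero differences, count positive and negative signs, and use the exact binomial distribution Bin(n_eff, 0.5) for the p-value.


Step 1: Discard zero differences. Original n = 13; n_eff = number of nonzero differences = 13.
Nonzero differences (with sign): +4, -3, -5, -6, -3, -9, -6, -9, -1, +5, -6, -5, -4
Step 2: Count signs: positive = 2, negative = 11.
Step 3: Under H0: P(positive) = 0.5, so the number of positives S ~ Bin(13, 0.5).
Step 4: Two-sided exact p-value = sum of Bin(13,0.5) probabilities at or below the observed probability = 0.022461.
Step 5: alpha = 0.05. reject H0.

n_eff = 13, pos = 2, neg = 11, p = 0.022461, reject H0.


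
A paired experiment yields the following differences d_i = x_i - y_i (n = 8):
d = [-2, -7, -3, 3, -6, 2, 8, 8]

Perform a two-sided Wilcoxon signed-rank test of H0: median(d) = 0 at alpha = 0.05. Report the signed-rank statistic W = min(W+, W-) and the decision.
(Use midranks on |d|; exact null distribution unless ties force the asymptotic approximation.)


Step 1: Drop any zero differences (none here) and take |d_i|.
|d| = [2, 7, 3, 3, 6, 2, 8, 8]
Step 2: Midrank |d_i| (ties get averaged ranks).
ranks: |2|->1.5, |7|->6, |3|->3.5, |3|->3.5, |6|->5, |2|->1.5, |8|->7.5, |8|->7.5
Step 3: Attach original signs; sum ranks with positive sign and with negative sign.
W+ = 3.5 + 1.5 + 7.5 + 7.5 = 20
W- = 1.5 + 6 + 3.5 + 5 = 16
(Check: W+ + W- = 36 should equal n(n+1)/2 = 36.)
Step 4: Test statistic W = min(W+, W-) = 16.
Step 5: Ties in |d|, so use the tie-corrected normal approximation.
        E[W] = n(n+1)/4 = 8*9/4 = 18.
        Tie groups: |d|=2 (t=2), |d|=3 (t=2), |d|=8 (t=2); sum(t^3 - t) = 18.
        Var[W] = n(n+1)(2n+1)/24 - sum(t^3-t)/48 = 1224/24 - 18/48 = 50.625.
        z = (W - E[W]) / sqrt(Var[W]) = (16 - 18) / 7.1151 = -0.2811.
        Two-sided p = 2*Phi(z) = 0.778640.
Step 6: alpha = 0.05. fail to reject H0.

W+ = 20, W- = 16, W = min = 16, p = 0.778640, fail to reject H0.


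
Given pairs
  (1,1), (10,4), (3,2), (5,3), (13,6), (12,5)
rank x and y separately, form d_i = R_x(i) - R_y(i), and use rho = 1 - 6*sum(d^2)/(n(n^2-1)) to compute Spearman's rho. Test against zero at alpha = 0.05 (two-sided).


Step 1: Rank x and y separately (midranks; no ties here).
rank(x): 1->1, 10->4, 3->2, 5->3, 13->6, 12->5
rank(y): 1->1, 4->4, 2->2, 3->3, 6->6, 5->5
Step 2: d_i = R_x(i) - R_y(i); compute d_i^2.
  (1-1)^2=0, (4-4)^2=0, (2-2)^2=0, (3-3)^2=0, (6-6)^2=0, (5-5)^2=0
sum(d^2) = 0.
Step 3: rho = 1 - 6*0 / (6*(6^2 - 1)) = 1 - 0/210 = 1.000000.
Step 5: Two-sided p-value from the t-distribution with 4 df = 0.000000.
Step 6: alpha = 0.05. reject H0.

rho = 1.0000, p = 0.000000, reject H0 at alpha = 0.05.


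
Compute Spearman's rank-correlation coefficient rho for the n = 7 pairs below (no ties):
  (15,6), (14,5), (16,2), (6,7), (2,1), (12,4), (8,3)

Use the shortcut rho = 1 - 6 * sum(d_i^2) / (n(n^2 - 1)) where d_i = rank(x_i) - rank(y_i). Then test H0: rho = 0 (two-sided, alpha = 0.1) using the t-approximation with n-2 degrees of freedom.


Step 1: Rank x and y separately (midranks; no ties here).
rank(x): 15->6, 14->5, 16->7, 6->2, 2->1, 12->4, 8->3
rank(y): 6->6, 5->5, 2->2, 7->7, 1->1, 4->4, 3->3
Step 2: d_i = R_x(i) - R_y(i); compute d_i^2.
  (6-6)^2=0, (5-5)^2=0, (7-2)^2=25, (2-7)^2=25, (1-1)^2=0, (4-4)^2=0, (3-3)^2=0
sum(d^2) = 50.
Step 3: rho = 1 - 6*50 / (7*(7^2 - 1)) = 1 - 300/336 = 0.107143.
Step 4: Under H0, t = rho * sqrt((n-2)/(1-rho^2)) = 0.2410 ~ t(5).
Step 5: Two-sided p-value from the t-distribution with 5 df = 0.819151.
Step 6: alpha = 0.1. fail to reject H0.

rho = 0.1071, p = 0.819151, fail to reject H0 at alpha = 0.1.


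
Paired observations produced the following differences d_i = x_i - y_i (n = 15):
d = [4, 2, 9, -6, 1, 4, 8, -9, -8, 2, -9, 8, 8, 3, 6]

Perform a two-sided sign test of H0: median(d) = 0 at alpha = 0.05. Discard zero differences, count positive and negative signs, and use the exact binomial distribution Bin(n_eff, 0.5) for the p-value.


Step 1: Discard zero differences. Original n = 15; n_eff = number of nonzero differences = 15.
Nonzero differences (with sign): +4, +2, +9, -6, +1, +4, +8, -9, -8, +2, -9, +8, +8, +3, +6
Step 2: Count signs: positive = 11, negative = 4.
Step 3: Under H0: P(positive) = 0.5, so the number of positives S ~ Bin(15, 0.5).
Step 4: Two-sided exact p-value = sum of Bin(15,0.5) probabilities at or below the observed probability = 0.118469.
Step 5: alpha = 0.05. fail to reject H0.

n_eff = 15, pos = 11, neg = 4, p = 0.118469, fail to reject H0.


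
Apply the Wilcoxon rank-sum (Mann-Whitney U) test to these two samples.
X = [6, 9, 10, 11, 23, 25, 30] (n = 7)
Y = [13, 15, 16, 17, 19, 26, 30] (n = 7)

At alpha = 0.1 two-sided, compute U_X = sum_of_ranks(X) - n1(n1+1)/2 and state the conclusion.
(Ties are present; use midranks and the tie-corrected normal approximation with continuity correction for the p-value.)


Step 1: Combine and sort all 14 observations; assign midranks.
sorted (value, group): (6,X), (9,X), (10,X), (11,X), (13,Y), (15,Y), (16,Y), (17,Y), (19,Y), (23,X), (25,X), (26,Y), (30,X), (30,Y)
ranks: 6->1, 9->2, 10->3, 11->4, 13->5, 15->6, 16->7, 17->8, 19->9, 23->10, 25->11, 26->12, 30->13.5, 30->13.5
Step 2: Rank sum for X: R1 = 1 + 2 + 3 + 4 + 10 + 11 + 13.5 = 44.5.
Step 3: U_X = R1 - n1(n1+1)/2 = 44.5 - 7*8/2 = 44.5 - 28 = 16.5.
       U_Y = n1*n2 - U_X = 49 - 16.5 = 32.5.
Step 4: Ties are present, so use the tie-corrected normal approximation (with continuity correction) for the p-value.
Step 5: p-value = 0.337373; compare to alpha = 0.1. fail to reject H0.

U_X = 16.5, p = 0.337373, fail to reject H0 at alpha = 0.1.


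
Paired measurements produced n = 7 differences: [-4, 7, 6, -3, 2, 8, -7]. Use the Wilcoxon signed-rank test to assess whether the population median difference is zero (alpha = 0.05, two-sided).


Step 1: Drop any zero differences (none here) and take |d_i|.
|d| = [4, 7, 6, 3, 2, 8, 7]
Step 2: Midrank |d_i| (ties get averaged ranks).
ranks: |4|->3, |7|->5.5, |6|->4, |3|->2, |2|->1, |8|->7, |7|->5.5
Step 3: Attach original signs; sum ranks with positive sign and with negative sign.
W+ = 5.5 + 4 + 1 + 7 = 17.5
W- = 3 + 2 + 5.5 = 10.5
(Check: W+ + W- = 28 should equal n(n+1)/2 = 28.)
Step 4: Test statistic W = min(W+, W-) = 10.5.
Step 5: Ties in |d|, so use the tie-corrected normal approximation.
        E[W] = n(n+1)/4 = 7*8/4 = 14.
        Tie groups: |d|=7 (t=2); sum(t^3 - t) = 6.
        Var[W] = n(n+1)(2n+1)/24 - sum(t^3-t)/48 = 840/24 - 6/48 = 34.875.
        z = (W - E[W]) / sqrt(Var[W]) = (10.5 - 14) / 5.9055 = -0.5927.
        Two-sided p = 2*Phi(z) = 0.553404.
Step 6: alpha = 0.05. fail to reject H0.

W+ = 17.5, W- = 10.5, W = min = 10.5, p = 0.553404, fail to reject H0.


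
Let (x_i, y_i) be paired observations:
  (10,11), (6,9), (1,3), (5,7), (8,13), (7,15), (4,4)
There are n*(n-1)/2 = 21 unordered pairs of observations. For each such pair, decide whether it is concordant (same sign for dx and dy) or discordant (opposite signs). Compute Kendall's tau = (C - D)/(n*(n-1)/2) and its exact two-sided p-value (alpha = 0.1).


Step 1: Enumerate the 21 unordered pairs (i,j) with i<j and classify each by sign(x_j-x_i) * sign(y_j-y_i).
  (1,2):dx=-4,dy=-2->C; (1,3):dx=-9,dy=-8->C; (1,4):dx=-5,dy=-4->C; (1,5):dx=-2,dy=+2->D
  (1,6):dx=-3,dy=+4->D; (1,7):dx=-6,dy=-7->C; (2,3):dx=-5,dy=-6->C; (2,4):dx=-1,dy=-2->C
  (2,5):dx=+2,dy=+4->C; (2,6):dx=+1,dy=+6->C; (2,7):dx=-2,dy=-5->C; (3,4):dx=+4,dy=+4->C
  (3,5):dx=+7,dy=+10->C; (3,6):dx=+6,dy=+12->C; (3,7):dx=+3,dy=+1->C; (4,5):dx=+3,dy=+6->C
  (4,6):dx=+2,dy=+8->C; (4,7):dx=-1,dy=-3->C; (5,6):dx=-1,dy=+2->D; (5,7):dx=-4,dy=-9->C
  (6,7):dx=-3,dy=-11->C
Step 2: C = 18, D = 3, total pairs = 21.
Step 3: tau = (C - D)/(n(n-1)/2) = (18 - 3)/21 = 0.714286.
Step 4: Exact two-sided p-value (enumerate n! = 5040 permutations of y under H0): p = 0.030159.
Step 5: alpha = 0.1. reject H0.

tau_b = 0.7143 (C=18, D=3), p = 0.030159, reject H0.


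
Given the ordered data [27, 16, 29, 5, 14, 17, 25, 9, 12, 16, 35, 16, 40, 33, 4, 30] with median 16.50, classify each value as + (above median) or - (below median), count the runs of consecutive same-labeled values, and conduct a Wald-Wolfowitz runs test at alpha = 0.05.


Step 1: Compute median = 16.50; label A = above, B = below.
Labels in order: ABABBAABBBABAABA  (n_A = 8, n_B = 8)
Step 2: Count runs R = 11.
Step 3: Under H0 (random ordering), E[R] = 2*n_A*n_B/(n_A+n_B) + 1 = 2*8*8/16 + 1 = 9.0000.
        Var[R] = 2*n_A*n_B*(2*n_A*n_B - n_A - n_B) / ((n_A+n_B)^2 * (n_A+n_B-1)) = 14336/3840 = 3.7333.
        SD[R] = 1.9322.
Step 4: Continuity-corrected z = (R - 0.5 - E[R]) / SD[R] = (11 - 0.5 - 9.0000) / 1.9322 = 0.7763.
Step 5: Two-sided p-value via normal approximation = 2*(1 - Phi(|z|)) = 0.437558.
Step 6: alpha = 0.05. fail to reject H0.

R = 11, z = 0.7763, p = 0.437558, fail to reject H0.
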